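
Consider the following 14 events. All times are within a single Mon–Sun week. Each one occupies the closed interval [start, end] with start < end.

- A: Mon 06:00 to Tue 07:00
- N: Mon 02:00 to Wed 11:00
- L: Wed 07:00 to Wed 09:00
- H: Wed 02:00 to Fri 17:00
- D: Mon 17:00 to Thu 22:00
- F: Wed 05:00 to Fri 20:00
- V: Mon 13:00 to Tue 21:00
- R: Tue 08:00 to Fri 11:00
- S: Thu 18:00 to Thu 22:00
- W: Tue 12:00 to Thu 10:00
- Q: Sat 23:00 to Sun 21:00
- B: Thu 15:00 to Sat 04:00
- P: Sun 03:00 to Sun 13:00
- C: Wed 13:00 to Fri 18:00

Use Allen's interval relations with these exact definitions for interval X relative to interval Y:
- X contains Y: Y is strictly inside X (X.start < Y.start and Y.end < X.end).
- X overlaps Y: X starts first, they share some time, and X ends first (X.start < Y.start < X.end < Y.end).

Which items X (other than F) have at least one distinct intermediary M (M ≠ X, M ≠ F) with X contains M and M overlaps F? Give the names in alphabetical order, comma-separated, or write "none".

Target F = [Wed 05:00, Fri 20:00].
Intermediaries M with M overlaps F: D, H, N, R, W.
Via D — items with X contains D: none.
Via H — items with X contains H: none.
Via N — items with X contains N: none.
Via R — items with X contains R: none.
Via W — items with X contains W: D, R.
Union: D, R.

D, R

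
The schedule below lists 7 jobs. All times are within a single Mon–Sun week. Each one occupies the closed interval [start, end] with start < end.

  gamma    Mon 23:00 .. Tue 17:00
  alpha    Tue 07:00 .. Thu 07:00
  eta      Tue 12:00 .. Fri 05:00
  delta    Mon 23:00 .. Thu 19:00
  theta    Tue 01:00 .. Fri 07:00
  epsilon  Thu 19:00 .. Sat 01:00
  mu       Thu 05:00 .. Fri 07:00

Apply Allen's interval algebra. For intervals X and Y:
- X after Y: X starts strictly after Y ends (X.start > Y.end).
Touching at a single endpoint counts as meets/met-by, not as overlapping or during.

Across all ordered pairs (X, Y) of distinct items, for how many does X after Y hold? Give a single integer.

Checking all 42 ordered pairs for relation 'after'; matching pairs in alphabetical order:
(epsilon, alpha): epsilon after alpha ✓
(epsilon, gamma): epsilon after gamma ✓
(mu, gamma): mu after gamma ✓
Count: 3.

3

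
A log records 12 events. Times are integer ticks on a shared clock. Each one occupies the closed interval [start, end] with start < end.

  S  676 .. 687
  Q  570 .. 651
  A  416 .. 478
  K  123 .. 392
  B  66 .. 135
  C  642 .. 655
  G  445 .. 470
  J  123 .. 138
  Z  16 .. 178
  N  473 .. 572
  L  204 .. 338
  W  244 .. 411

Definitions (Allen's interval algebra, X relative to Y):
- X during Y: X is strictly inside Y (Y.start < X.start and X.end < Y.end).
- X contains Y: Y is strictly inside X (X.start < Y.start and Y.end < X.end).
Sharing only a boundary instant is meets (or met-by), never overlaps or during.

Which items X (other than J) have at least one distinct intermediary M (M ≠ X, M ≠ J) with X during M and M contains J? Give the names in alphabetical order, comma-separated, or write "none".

Target J = [123, 138].
Intermediaries M with M contains J: Z.
Via Z — items with X during Z: B.
Union: B.

B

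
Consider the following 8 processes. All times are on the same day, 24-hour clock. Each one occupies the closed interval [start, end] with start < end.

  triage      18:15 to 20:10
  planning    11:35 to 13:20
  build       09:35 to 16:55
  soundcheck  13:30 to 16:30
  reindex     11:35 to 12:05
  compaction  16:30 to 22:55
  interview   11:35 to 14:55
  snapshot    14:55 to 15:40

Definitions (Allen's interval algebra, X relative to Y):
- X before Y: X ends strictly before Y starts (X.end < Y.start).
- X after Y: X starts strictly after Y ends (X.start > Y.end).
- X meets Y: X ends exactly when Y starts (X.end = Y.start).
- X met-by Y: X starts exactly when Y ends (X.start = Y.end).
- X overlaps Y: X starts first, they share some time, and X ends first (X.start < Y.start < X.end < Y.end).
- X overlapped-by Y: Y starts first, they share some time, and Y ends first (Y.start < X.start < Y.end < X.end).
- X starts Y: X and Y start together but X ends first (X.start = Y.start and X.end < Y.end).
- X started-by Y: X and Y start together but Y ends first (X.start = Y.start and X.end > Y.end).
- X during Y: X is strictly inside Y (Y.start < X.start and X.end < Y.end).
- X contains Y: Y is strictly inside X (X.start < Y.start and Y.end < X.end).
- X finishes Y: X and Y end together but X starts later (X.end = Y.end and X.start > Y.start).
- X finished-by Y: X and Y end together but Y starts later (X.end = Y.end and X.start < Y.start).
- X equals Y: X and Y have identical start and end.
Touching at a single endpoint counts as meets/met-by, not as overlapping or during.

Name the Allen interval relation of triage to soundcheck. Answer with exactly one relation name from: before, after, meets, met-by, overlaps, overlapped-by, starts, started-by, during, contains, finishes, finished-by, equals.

after

triage = [18:15, 20:10]; soundcheck = [13:30, 16:30].
Compare endpoints: triage.start > soundcheck.start, triage.start > soundcheck.end, triage.end > soundcheck.start, triage.end > soundcheck.end.
That pattern is 'after'.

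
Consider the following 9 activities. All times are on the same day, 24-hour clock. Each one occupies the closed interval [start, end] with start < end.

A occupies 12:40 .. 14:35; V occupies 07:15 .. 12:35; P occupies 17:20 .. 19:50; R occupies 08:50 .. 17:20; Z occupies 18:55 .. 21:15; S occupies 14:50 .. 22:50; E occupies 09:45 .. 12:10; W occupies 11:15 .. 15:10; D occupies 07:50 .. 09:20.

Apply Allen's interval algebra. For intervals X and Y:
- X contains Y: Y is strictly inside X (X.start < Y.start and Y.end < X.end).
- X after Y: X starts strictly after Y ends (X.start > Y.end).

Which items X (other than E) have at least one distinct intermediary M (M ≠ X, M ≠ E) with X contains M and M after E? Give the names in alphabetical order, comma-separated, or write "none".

Target E = [09:45, 12:10].
Intermediaries M with M after E: A, P, S, Z.
Via A — items with X contains A: R, W.
Via P — items with X contains P: S.
Via S — items with X contains S: none.
Via Z — items with X contains Z: S.
Union: R, S, W.

R, S, W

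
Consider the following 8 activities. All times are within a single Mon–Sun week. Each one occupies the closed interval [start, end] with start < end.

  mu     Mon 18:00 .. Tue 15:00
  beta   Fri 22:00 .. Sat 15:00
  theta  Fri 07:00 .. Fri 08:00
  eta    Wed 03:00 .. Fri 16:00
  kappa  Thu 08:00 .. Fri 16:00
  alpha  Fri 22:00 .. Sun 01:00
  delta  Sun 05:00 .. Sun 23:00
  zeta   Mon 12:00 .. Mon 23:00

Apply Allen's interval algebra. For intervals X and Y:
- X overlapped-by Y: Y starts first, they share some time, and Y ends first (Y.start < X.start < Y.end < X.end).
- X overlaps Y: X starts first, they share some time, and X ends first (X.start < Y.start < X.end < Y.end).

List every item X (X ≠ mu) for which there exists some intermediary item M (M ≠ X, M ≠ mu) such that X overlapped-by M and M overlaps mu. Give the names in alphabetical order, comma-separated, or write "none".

none

Target mu = [Mon 18:00, Tue 15:00].
Intermediaries M with M overlaps mu: zeta.
Via zeta — items with X overlapped-by zeta: none.
Union: none.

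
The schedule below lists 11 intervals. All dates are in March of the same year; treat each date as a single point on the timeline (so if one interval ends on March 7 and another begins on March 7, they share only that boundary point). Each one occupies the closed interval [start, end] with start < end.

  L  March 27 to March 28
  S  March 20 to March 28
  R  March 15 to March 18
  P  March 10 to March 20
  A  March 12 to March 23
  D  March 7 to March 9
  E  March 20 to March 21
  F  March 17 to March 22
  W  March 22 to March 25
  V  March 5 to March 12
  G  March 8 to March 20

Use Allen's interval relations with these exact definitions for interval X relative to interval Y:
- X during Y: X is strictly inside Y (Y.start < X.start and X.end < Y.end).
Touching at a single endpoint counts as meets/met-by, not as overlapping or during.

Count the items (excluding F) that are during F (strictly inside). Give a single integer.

Target F = [March 17, March 22].
A [March 12, March 23] → contains → no.
D [March 7, March 9] → before → no.
E [March 20, March 21] → during → counts.
G [March 8, March 20] → overlaps → no.
L [March 27, March 28] → after → no.
P [March 10, March 20] → overlaps → no.
R [March 15, March 18] → overlaps → no.
S [March 20, March 28] → overlapped-by → no.
V [March 5, March 12] → before → no.
W [March 22, March 25] → met-by → no.
Total: 1.

1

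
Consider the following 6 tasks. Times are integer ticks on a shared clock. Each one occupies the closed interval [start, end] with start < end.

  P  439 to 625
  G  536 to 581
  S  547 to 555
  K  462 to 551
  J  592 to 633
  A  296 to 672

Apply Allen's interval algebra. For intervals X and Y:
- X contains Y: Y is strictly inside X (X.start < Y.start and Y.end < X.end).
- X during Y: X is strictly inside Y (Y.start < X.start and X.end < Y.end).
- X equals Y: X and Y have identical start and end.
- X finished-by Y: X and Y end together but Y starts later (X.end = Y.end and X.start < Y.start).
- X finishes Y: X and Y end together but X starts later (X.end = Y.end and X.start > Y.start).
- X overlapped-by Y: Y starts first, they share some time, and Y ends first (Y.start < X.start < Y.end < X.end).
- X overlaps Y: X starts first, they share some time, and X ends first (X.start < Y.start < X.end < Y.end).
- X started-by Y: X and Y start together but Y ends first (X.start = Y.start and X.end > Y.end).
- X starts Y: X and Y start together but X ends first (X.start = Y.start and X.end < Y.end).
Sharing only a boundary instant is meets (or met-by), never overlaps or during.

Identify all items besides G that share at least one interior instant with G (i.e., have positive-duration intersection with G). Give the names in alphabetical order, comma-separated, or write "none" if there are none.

Target G = [536, 581].
A [296, 672] → contains → yes.
J [592, 633] → after → no.
K [462, 551] → overlaps → yes.
P [439, 625] → contains → yes.
S [547, 555] → during → yes.
Result: A, K, P, S.

A, K, P, S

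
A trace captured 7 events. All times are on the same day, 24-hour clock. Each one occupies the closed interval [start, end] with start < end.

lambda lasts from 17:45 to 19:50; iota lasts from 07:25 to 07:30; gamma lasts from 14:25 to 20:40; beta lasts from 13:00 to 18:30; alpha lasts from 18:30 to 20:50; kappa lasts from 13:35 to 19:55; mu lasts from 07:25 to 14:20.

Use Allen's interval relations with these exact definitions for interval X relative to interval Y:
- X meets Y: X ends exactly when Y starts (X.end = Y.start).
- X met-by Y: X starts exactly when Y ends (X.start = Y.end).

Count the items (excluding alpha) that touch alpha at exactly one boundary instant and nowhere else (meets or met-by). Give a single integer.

1

Target alpha = [18:30, 20:50].
beta [13:00, 18:30] → meets → counts.
gamma [14:25, 20:40] → overlaps → no.
iota [07:25, 07:30] → before → no.
kappa [13:35, 19:55] → overlaps → no.
lambda [17:45, 19:50] → overlaps → no.
mu [07:25, 14:20] → before → no.
Total: 1.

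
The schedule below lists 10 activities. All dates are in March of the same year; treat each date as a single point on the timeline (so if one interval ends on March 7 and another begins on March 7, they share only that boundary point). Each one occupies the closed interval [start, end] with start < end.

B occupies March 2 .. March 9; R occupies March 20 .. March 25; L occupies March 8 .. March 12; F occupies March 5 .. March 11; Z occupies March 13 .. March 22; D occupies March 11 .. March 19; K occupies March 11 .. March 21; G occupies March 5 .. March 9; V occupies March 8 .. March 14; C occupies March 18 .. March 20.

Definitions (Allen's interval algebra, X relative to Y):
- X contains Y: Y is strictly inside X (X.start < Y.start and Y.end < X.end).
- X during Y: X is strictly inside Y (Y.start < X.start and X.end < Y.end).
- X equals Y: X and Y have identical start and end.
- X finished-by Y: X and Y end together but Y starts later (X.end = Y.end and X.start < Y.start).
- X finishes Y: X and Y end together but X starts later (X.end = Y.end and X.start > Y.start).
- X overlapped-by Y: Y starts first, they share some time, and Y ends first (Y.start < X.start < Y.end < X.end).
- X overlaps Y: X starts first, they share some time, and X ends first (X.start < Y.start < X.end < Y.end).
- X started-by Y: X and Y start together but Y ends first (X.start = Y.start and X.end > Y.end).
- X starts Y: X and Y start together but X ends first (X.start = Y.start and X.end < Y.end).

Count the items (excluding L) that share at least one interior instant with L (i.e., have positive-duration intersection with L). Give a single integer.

Target L = [March 8, March 12].
B [March 2, March 9] → overlaps → counts.
C [March 18, March 20] → after → no.
D [March 11, March 19] → overlapped-by → counts.
F [March 5, March 11] → overlaps → counts.
G [March 5, March 9] → overlaps → counts.
K [March 11, March 21] → overlapped-by → counts.
R [March 20, March 25] → after → no.
V [March 8, March 14] → started-by → counts.
Z [March 13, March 22] → after → no.
Total: 6.

6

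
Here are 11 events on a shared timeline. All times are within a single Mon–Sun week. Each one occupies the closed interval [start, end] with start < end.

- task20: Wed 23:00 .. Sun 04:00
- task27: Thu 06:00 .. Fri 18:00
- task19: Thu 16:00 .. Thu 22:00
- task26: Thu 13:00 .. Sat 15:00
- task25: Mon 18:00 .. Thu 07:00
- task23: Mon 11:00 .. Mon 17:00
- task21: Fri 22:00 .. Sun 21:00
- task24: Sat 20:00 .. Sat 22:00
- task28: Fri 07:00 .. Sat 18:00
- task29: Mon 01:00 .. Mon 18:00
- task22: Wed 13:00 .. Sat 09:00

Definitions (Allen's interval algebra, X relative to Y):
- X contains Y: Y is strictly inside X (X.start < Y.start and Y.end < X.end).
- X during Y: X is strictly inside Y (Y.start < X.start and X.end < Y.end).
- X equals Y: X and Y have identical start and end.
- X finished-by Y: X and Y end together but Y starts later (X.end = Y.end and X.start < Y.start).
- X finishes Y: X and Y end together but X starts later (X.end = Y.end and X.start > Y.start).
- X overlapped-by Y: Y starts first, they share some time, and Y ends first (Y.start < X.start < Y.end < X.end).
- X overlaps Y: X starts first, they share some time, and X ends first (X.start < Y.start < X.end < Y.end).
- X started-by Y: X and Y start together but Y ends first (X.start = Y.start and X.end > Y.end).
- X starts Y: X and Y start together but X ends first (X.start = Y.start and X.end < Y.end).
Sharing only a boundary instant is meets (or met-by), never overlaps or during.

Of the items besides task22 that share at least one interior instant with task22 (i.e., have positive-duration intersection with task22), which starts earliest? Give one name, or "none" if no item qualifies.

task25

Target task22 = [Wed 13:00, Sat 09:00].
task19 [Thu 16:00, Thu 22:00] → during → candidate.
task20 [Wed 23:00, Sun 04:00] → overlapped-by → candidate.
task21 [Fri 22:00, Sun 21:00] → overlapped-by → candidate.
task23 [Mon 11:00, Mon 17:00] → before → excluded.
task24 [Sat 20:00, Sat 22:00] → after → excluded.
task25 [Mon 18:00, Thu 07:00] → overlaps → candidate.
task26 [Thu 13:00, Sat 15:00] → overlapped-by → candidate.
task27 [Thu 06:00, Fri 18:00] → during → candidate.
task28 [Fri 07:00, Sat 18:00] → overlapped-by → candidate.
task29 [Mon 01:00, Mon 18:00] → before → excluded.
Among candidates, earliest start is Mon 18:00 → task25.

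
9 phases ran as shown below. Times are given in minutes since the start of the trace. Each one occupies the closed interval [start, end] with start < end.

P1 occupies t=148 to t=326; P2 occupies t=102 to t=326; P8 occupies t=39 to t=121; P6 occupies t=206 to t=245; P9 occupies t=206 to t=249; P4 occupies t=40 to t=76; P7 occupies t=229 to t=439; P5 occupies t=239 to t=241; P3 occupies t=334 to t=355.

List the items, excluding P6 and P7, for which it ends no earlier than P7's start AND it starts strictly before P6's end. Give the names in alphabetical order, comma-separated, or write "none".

P1, P2, P5, P9

Conditions: its end is no earlier than P7's start (X.end >= t=229) AND its start is strictly before P6's end (X.start < t=245).
P1: end t=326 >= t=229? ✓; start t=148 < t=245? ✓ → yes.
P2: end t=326 >= t=229? ✓; start t=102 < t=245? ✓ → yes.
P3: end t=355 >= t=229? ✓; start t=334 < t=245? ✗ → no.
P4: end t=76 >= t=229? ✗; start t=40 < t=245? ✓ → no.
P5: end t=241 >= t=229? ✓; start t=239 < t=245? ✓ → yes.
P8: end t=121 >= t=229? ✗; start t=39 < t=245? ✓ → no.
P9: end t=249 >= t=229? ✓; start t=206 < t=245? ✓ → yes.
Result: P1, P2, P5, P9.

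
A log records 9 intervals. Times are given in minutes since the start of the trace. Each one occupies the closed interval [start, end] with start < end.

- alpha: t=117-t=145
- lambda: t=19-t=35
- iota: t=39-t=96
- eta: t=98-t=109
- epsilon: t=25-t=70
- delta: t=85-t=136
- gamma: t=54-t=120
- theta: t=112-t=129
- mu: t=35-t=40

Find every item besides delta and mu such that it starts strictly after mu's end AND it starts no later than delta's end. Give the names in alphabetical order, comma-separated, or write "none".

Conditions: its start is strictly after mu's end (X.start > t=40) AND its start is no later than delta's end (X.start <= t=136).
alpha: start t=117 > t=40? ✓; start t=117 <= t=136? ✓ → yes.
epsilon: start t=25 > t=40? ✗; start t=25 <= t=136? ✓ → no.
eta: start t=98 > t=40? ✓; start t=98 <= t=136? ✓ → yes.
gamma: start t=54 > t=40? ✓; start t=54 <= t=136? ✓ → yes.
iota: start t=39 > t=40? ✗; start t=39 <= t=136? ✓ → no.
lambda: start t=19 > t=40? ✗; start t=19 <= t=136? ✓ → no.
theta: start t=112 > t=40? ✓; start t=112 <= t=136? ✓ → yes.
Result: alpha, eta, gamma, theta.

alpha, eta, gamma, theta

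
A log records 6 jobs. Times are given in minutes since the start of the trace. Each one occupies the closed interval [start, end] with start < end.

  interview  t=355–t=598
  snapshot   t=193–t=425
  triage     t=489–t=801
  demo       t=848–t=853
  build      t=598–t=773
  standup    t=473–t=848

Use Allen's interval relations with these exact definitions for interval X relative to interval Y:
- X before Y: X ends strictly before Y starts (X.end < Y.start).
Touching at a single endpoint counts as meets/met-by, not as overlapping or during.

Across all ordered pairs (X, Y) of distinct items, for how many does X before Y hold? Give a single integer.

7

Checking all 30 ordered pairs for relation 'before'; matching pairs in alphabetical order:
(build, demo): build before demo ✓
(interview, demo): interview before demo ✓
(snapshot, build): snapshot before build ✓
(snapshot, demo): snapshot before demo ✓
(snapshot, standup): snapshot before standup ✓
(snapshot, triage): snapshot before triage ✓
(triage, demo): triage before demo ✓
Count: 7.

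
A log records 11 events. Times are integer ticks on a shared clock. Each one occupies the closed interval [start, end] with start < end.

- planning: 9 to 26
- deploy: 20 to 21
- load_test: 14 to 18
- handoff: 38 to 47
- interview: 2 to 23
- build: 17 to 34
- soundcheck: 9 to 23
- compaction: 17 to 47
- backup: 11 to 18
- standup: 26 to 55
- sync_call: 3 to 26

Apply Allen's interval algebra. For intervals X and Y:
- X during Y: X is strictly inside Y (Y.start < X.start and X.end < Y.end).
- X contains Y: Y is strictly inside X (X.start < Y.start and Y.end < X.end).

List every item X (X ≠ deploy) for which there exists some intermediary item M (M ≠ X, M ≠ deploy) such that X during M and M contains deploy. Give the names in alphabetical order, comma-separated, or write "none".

backup, load_test, soundcheck

Target deploy = [20, 21].
Intermediaries M with M contains deploy: build, compaction, interview, planning, soundcheck, sync_call.
Via build — items with X during build: none.
Via compaction — items with X during compaction: none.
Via interview — items with X during interview: backup, load_test.
Via planning — items with X during planning: backup, load_test.
Via soundcheck — items with X during soundcheck: backup, load_test.
Via sync_call — items with X during sync_call: backup, load_test, soundcheck.
Union: backup, load_test, soundcheck.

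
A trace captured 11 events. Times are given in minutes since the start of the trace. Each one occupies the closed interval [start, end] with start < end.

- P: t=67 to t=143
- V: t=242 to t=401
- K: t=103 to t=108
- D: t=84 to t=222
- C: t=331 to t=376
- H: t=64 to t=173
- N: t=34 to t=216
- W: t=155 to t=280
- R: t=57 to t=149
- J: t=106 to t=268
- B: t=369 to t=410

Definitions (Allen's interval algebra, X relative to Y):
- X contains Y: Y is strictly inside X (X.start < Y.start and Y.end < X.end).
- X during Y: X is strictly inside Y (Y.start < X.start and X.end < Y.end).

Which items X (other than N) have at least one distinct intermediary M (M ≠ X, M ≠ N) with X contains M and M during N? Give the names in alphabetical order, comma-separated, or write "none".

D, H, P, R

Target N = [t=34, t=216].
Intermediaries M with M during N: H, K, P, R.
Via H — items with X contains H: none.
Via K — items with X contains K: D, H, P, R.
Via P — items with X contains P: H, R.
Via R — items with X contains R: none.
Union: D, H, P, R.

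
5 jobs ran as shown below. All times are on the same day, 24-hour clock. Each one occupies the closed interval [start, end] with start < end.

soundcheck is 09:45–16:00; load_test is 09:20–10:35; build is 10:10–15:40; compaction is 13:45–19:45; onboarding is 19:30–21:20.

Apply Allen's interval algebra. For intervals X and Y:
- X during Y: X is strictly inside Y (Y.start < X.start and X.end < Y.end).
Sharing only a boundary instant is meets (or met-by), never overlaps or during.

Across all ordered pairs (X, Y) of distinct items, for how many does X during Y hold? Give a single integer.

1

Checking all 20 ordered pairs for relation 'during'; matching pairs in alphabetical order:
(build, soundcheck): build during soundcheck ✓
Count: 1.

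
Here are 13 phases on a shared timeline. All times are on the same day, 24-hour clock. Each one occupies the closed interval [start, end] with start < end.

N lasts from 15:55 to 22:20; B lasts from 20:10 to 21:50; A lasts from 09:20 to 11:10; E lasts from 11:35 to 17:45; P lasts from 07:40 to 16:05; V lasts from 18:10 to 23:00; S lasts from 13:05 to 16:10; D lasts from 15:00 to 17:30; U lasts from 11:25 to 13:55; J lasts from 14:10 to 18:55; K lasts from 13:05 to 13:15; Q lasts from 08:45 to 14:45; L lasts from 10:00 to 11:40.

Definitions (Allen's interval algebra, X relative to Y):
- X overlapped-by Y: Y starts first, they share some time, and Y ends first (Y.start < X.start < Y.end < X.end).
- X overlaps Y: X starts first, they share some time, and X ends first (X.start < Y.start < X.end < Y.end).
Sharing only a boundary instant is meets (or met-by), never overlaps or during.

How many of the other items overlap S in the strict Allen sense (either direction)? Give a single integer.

6

Target S = [13:05, 16:10].
A [09:20, 11:10] → before → no.
B [20:10, 21:50] → after → no.
D [15:00, 17:30] → overlapped-by → counts.
E [11:35, 17:45] → contains → no.
J [14:10, 18:55] → overlapped-by → counts.
K [13:05, 13:15] → starts → no.
L [10:00, 11:40] → before → no.
N [15:55, 22:20] → overlapped-by → counts.
P [07:40, 16:05] → overlaps → counts.
Q [08:45, 14:45] → overlaps → counts.
U [11:25, 13:55] → overlaps → counts.
V [18:10, 23:00] → after → no.
Total: 6.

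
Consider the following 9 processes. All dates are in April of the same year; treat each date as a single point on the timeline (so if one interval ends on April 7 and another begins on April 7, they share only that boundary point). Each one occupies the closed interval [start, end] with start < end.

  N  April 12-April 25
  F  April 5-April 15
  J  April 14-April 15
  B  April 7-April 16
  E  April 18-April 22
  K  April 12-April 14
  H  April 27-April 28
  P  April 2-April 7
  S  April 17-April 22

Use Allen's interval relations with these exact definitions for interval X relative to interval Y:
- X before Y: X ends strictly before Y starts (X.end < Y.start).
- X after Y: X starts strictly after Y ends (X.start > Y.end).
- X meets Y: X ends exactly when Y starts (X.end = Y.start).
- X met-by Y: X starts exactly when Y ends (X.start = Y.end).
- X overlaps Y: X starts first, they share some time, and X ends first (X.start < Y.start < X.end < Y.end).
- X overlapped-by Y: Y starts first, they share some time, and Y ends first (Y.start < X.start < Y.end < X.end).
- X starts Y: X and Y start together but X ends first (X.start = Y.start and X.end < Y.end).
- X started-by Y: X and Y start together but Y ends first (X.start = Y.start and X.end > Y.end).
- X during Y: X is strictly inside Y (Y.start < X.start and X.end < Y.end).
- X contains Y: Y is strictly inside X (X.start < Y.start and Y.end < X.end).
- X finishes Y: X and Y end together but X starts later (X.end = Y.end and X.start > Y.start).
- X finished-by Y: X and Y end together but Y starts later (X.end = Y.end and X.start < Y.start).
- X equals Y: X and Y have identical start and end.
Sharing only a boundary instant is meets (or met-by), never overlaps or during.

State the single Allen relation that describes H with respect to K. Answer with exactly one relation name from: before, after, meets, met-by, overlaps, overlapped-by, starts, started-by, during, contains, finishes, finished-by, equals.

H = [April 27, April 28]; K = [April 12, April 14].
Compare endpoints: H.start > K.start, H.start > K.end, H.end > K.start, H.end > K.end.
That pattern is 'after'.

after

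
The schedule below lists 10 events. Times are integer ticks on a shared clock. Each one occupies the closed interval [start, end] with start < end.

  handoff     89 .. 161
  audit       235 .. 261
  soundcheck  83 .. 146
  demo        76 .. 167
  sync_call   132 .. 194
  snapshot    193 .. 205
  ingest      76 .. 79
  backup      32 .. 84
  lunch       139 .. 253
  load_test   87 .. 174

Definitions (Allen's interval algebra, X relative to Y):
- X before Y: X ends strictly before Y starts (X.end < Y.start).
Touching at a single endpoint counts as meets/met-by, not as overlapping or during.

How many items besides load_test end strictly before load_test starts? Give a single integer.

2

Target load_test = [87, 174].
audit [235, 261] → after → no.
backup [32, 84] → before → counts.
demo [76, 167] → overlaps → no.
handoff [89, 161] → during → no.
ingest [76, 79] → before → counts.
lunch [139, 253] → overlapped-by → no.
snapshot [193, 205] → after → no.
soundcheck [83, 146] → overlaps → no.
sync_call [132, 194] → overlapped-by → no.
Total: 2.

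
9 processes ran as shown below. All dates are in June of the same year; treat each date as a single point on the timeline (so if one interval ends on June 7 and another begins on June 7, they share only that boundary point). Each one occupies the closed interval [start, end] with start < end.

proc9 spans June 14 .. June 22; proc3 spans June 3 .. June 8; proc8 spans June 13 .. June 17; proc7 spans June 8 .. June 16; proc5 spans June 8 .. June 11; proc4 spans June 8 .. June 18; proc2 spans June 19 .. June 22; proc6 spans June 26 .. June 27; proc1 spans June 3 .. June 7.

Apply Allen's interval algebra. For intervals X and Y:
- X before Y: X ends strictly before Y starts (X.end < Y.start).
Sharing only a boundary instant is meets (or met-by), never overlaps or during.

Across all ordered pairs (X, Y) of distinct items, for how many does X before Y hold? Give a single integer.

23

Checking all 72 ordered pairs for relation 'before'; matching pairs in alphabetical order:
(proc1, proc2): proc1 before proc2 ✓
(proc1, proc4): proc1 before proc4 ✓
(proc1, proc5): proc1 before proc5 ✓
(proc1, proc6): proc1 before proc6 ✓
(proc1, proc7): proc1 before proc7 ✓
(proc1, proc8): proc1 before proc8 ✓
(proc1, proc9): proc1 before proc9 ✓
(proc2, proc6): proc2 before proc6 ✓
(proc3, proc2): proc3 before proc2 ✓
(proc3, proc6): proc3 before proc6 ✓
(proc3, proc8): proc3 before proc8 ✓
(proc3, proc9): proc3 before proc9 ✓
(proc4, proc2): proc4 before proc2 ✓
(proc4, proc6): proc4 before proc6 ✓
(proc5, proc2): proc5 before proc2 ✓
(proc5, proc6): proc5 before proc6 ✓
(proc5, proc8): proc5 before proc8 ✓
(proc5, proc9): proc5 before proc9 ✓
(proc7, proc2): proc7 before proc2 ✓
(proc7, proc6): proc7 before proc6 ✓
(proc8, proc2): proc8 before proc2 ✓
(proc8, proc6): proc8 before proc6 ✓
(proc9, proc6): proc9 before proc6 ✓
Count: 23.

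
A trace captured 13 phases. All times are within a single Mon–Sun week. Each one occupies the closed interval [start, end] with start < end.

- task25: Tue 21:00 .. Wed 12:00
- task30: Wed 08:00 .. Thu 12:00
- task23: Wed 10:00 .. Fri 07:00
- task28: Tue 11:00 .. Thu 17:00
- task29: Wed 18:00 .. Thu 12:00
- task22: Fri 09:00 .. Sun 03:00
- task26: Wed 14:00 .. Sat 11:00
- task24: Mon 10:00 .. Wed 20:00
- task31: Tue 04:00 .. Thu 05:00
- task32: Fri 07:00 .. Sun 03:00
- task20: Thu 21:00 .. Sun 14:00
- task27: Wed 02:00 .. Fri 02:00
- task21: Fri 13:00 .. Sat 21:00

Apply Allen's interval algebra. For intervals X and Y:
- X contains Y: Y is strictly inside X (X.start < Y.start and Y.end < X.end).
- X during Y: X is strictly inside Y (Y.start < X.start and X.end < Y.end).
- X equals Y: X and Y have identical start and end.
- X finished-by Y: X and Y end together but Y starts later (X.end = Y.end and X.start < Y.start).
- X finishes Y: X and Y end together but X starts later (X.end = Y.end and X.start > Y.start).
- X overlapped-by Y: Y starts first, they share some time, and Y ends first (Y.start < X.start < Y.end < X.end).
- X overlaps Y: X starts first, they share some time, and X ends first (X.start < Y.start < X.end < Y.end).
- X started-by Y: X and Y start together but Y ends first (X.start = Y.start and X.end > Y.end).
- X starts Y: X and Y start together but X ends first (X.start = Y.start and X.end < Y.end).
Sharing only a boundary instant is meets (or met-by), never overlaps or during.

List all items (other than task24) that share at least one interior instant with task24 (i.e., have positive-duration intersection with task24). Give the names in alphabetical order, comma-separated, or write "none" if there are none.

task23, task25, task26, task27, task28, task29, task30, task31

Target task24 = [Mon 10:00, Wed 20:00].
task20 [Thu 21:00, Sun 14:00] → after → no.
task21 [Fri 13:00, Sat 21:00] → after → no.
task22 [Fri 09:00, Sun 03:00] → after → no.
task23 [Wed 10:00, Fri 07:00] → overlapped-by → yes.
task25 [Tue 21:00, Wed 12:00] → during → yes.
task26 [Wed 14:00, Sat 11:00] → overlapped-by → yes.
task27 [Wed 02:00, Fri 02:00] → overlapped-by → yes.
task28 [Tue 11:00, Thu 17:00] → overlapped-by → yes.
task29 [Wed 18:00, Thu 12:00] → overlapped-by → yes.
task30 [Wed 08:00, Thu 12:00] → overlapped-by → yes.
task31 [Tue 04:00, Thu 05:00] → overlapped-by → yes.
task32 [Fri 07:00, Sun 03:00] → after → no.
Result: task23, task25, task26, task27, task28, task29, task30, task31.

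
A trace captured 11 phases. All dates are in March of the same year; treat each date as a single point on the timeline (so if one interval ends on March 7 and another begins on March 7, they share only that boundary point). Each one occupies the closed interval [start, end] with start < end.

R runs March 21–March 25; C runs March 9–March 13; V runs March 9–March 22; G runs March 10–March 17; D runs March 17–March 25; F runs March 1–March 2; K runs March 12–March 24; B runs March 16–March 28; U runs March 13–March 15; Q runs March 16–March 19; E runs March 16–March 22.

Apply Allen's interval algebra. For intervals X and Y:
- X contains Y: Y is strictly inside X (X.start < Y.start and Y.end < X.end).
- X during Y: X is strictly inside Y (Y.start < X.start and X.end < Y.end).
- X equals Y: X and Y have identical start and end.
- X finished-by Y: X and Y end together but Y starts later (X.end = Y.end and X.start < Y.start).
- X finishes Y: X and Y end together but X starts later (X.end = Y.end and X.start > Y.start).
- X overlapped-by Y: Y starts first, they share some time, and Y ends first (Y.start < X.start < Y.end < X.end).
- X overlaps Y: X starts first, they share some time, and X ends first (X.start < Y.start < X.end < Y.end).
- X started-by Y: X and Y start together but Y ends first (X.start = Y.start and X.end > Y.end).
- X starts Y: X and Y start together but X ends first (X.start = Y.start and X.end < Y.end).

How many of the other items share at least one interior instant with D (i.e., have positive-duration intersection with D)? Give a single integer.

Target D = [March 17, March 25].
B [March 16, March 28] → contains → counts.
C [March 9, March 13] → before → no.
E [March 16, March 22] → overlaps → counts.
F [March 1, March 2] → before → no.
G [March 10, March 17] → meets → no.
K [March 12, March 24] → overlaps → counts.
Q [March 16, March 19] → overlaps → counts.
R [March 21, March 25] → finishes → counts.
U [March 13, March 15] → before → no.
V [March 9, March 22] → overlaps → counts.
Total: 6.

6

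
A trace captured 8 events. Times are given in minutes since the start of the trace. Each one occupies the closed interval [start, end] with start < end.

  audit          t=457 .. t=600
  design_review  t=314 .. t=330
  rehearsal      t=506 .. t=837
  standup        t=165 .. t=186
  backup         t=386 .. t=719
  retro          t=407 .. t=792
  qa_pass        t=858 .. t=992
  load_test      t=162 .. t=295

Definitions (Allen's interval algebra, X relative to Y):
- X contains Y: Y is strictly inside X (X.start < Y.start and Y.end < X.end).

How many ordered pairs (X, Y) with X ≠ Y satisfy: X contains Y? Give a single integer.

Checking all 56 ordered pairs for relation 'contains'; matching pairs in alphabetical order:
(backup, audit): backup contains audit ✓
(load_test, standup): load_test contains standup ✓
(retro, audit): retro contains audit ✓
Count: 3.

3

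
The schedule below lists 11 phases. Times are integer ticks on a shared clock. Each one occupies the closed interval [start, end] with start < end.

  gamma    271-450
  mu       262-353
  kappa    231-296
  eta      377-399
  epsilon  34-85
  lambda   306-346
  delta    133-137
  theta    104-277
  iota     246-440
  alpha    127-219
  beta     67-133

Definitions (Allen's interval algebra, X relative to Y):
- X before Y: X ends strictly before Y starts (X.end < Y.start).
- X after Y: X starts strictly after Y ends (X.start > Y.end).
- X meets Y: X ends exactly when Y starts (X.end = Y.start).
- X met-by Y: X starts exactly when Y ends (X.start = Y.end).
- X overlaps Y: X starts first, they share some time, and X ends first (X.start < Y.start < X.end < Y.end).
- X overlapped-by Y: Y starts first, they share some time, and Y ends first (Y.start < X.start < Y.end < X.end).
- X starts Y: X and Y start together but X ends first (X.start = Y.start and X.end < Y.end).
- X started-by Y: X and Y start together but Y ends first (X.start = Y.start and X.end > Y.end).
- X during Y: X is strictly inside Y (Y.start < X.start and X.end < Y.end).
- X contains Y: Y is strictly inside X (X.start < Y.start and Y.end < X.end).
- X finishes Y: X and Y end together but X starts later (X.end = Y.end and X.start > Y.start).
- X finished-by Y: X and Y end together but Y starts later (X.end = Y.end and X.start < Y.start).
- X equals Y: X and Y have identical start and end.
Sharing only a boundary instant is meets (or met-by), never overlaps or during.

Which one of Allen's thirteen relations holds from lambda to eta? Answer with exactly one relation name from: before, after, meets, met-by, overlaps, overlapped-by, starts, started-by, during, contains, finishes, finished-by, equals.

lambda = [306, 346]; eta = [377, 399].
Compare endpoints: lambda.start < eta.start, lambda.start < eta.end, lambda.end < eta.start, lambda.end < eta.end.
That pattern is 'before'.

before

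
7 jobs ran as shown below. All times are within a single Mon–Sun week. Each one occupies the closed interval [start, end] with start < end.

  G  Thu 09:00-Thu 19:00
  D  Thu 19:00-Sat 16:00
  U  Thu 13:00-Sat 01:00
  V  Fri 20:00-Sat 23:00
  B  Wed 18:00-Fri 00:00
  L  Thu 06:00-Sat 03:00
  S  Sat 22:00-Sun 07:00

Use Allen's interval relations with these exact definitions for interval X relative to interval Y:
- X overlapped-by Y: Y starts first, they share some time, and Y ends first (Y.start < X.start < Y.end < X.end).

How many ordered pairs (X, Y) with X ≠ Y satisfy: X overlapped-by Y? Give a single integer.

Checking all 42 ordered pairs for relation 'overlapped-by'; matching pairs in alphabetical order:
(D, B): D overlapped-by B ✓
(D, L): D overlapped-by L ✓
(D, U): D overlapped-by U ✓
(L, B): L overlapped-by B ✓
(S, V): S overlapped-by V ✓
(U, B): U overlapped-by B ✓
(U, G): U overlapped-by G ✓
(V, D): V overlapped-by D ✓
(V, L): V overlapped-by L ✓
(V, U): V overlapped-by U ✓
Count: 10.

10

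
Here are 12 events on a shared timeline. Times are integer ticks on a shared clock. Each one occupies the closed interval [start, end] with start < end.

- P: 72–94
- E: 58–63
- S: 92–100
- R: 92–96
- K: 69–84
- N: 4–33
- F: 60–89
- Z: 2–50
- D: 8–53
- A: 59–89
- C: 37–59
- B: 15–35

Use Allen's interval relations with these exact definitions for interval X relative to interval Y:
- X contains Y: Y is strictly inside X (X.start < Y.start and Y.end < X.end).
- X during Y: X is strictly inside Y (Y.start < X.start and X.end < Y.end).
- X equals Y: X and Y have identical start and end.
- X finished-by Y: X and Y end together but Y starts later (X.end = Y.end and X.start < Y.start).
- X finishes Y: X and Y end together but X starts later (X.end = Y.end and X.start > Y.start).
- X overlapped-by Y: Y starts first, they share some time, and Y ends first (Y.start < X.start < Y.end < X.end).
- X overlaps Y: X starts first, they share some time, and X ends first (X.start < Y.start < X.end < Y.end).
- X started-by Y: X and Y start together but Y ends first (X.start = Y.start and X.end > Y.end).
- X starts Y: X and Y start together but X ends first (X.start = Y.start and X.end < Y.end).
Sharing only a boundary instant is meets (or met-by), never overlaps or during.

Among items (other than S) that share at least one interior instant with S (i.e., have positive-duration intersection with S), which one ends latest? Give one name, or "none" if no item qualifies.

Target S = [92, 100].
A [59, 89] → before → excluded.
B [15, 35] → before → excluded.
C [37, 59] → before → excluded.
D [8, 53] → before → excluded.
E [58, 63] → before → excluded.
F [60, 89] → before → excluded.
K [69, 84] → before → excluded.
N [4, 33] → before → excluded.
P [72, 94] → overlaps → candidate.
R [92, 96] → starts → candidate.
Z [2, 50] → before → excluded.
Among candidates, latest end is 96 → R.

R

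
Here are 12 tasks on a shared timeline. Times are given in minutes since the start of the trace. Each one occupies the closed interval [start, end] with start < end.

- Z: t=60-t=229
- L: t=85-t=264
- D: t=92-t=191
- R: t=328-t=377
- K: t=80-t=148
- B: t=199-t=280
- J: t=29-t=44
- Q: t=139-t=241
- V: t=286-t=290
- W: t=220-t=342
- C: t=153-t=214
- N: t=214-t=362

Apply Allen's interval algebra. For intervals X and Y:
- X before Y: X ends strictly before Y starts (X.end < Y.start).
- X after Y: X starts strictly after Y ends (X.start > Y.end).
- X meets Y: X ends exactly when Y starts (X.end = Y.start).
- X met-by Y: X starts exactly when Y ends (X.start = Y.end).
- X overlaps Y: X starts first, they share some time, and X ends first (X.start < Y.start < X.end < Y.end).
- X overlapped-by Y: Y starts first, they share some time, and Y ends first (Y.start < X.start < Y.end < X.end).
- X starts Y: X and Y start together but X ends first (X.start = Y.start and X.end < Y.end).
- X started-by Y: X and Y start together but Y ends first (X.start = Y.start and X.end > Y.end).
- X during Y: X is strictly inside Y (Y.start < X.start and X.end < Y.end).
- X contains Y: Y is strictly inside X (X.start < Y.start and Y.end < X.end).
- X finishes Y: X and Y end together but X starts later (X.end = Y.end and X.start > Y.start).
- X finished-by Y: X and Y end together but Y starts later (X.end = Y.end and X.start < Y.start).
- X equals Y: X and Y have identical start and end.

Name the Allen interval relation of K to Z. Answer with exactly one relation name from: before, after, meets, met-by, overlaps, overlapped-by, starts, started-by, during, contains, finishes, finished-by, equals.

K = [t=80, t=148]; Z = [t=60, t=229].
Compare endpoints: K.start > Z.start, K.start < Z.end, K.end > Z.start, K.end < Z.end.
That pattern is 'during'.

during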